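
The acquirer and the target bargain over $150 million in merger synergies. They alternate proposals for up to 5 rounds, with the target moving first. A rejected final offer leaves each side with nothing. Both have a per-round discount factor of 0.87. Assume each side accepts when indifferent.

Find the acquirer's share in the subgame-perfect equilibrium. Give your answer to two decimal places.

29.81

Work backward from the last round.
Round 5 (the target proposes): the acquirer will accept anything ≥ 0, so the target offers 0 and keeps 150.
Round 4 (the acquirer proposes): the target can get 150 next round, worth 0.87 × 150 = 130.5 now, so the acquirer offers 130.5, keeping 19.5.
Round 3 (the target proposes): the acquirer can get 19.5 next round, worth 0.87 × 19.5 = 16.965 now; the target offers that and keeps 133.035.
Round 2 (the acquirer proposes): the target can get 133.035 next round, worth 0.87 × 133.035 = 115.74045 now. The acquirer offers 115.74045 and keeps 150 − 115.74045 = 34.25955.
Round 1 (the target proposes): the acquirer can get 34.25955 next round, worth 0.87 × 34.25955 = 29.8058085 now; the target offers that and keeps 120.1941915.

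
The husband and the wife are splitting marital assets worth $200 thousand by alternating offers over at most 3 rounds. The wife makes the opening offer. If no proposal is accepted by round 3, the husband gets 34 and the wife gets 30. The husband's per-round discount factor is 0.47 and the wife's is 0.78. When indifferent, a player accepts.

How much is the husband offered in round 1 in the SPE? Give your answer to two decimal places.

Work backward from the last round.
Round 3 (the wife proposes): the husband gets 34 if talks fail, so the wife offers 34 and keeps 166.
Round 2 (the husband proposes): the wife can get 166 next round, worth 0.78 × 166 = 129.48 now, so the husband offers 129.48, keeping 70.52.
Round 1 (the wife proposes): the husband can get 70.52 next round, worth 0.47 × 70.52 = 33.1444 now; the wife offers that and keeps 166.8556.

33.14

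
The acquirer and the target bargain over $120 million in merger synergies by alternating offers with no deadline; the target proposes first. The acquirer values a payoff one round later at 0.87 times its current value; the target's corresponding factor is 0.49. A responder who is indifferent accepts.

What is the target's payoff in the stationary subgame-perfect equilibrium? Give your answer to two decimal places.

27.19

In a stationary SPE each proposer offers the other exactly their discounted continuation value.
If the target keeps x when proposing and the acquirer keeps y when proposing, then x = 120 − 0.87y and y = 120 − 0.49x.
Solving: x = 120(1 − 0.87) / (1 − 0.49·0.87) = 15.6 / 0.5737 ≈ 27.1919.
The acquirer gets 120 − 27.1919 ≈ 92.8081.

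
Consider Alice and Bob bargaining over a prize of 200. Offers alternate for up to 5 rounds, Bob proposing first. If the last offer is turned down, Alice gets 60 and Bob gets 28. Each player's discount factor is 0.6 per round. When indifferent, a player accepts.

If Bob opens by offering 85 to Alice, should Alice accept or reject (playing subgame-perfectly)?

Accept

Round 5 (Bob proposes): Alice gets 60 if talks fail, so Bob offers 60 and keeps 140.
Round 4 (Alice proposes): Bob can get 140 next round, worth 0.6 × 140 = 84 now; Alice offers that and keeps 116.
Round 3 (Bob proposes): Alice can get 116 next round, worth 0.6 × 116 = 69.6 now. Bob offers 69.6 and keeps 200 − 69.6 = 130.4.
Round 2 (Alice proposes): Bob can get 130.4 next round, worth 0.6 × 130.4 = 78.24 now, so Alice offers 78.24, keeping 121.76.
So by rejecting in round 1, Alice gets 121.76 next round, worth 0.6 × 121.76 = 73.056 now.
Offer 85 ≥ 73.056, so Alice accepts.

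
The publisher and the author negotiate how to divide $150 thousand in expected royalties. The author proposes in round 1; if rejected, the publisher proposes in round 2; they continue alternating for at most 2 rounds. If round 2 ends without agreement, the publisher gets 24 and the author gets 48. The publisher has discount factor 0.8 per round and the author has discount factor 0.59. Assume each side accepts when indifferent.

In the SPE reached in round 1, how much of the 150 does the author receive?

Round 2 (the publisher proposes): the author gets 48 if talks fail, so the publisher offers 48 and keeps 102.
Round 1 (the author proposes): the publisher can get 102 next round, worth 0.8 × 102 = 81.6 now; the author offers that and keeps 68.4.

68.4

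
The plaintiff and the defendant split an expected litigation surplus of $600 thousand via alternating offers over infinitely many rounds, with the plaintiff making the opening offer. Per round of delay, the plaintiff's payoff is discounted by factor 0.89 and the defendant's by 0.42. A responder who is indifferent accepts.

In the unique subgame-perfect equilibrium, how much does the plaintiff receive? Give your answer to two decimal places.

In a stationary SPE each proposer offers the other exactly their discounted continuation value.
If the plaintiff keeps x when proposing and the defendant keeps y when proposing, then x = 600 − 0.42y and y = 600 − 0.89x.
Solving: x = 600(1 − 0.42) / (1 − 0.89·0.42) = 348 / 0.6262 ≈ 555.7330.
The defendant gets 600 − 555.7330 ≈ 44.2670.

555.73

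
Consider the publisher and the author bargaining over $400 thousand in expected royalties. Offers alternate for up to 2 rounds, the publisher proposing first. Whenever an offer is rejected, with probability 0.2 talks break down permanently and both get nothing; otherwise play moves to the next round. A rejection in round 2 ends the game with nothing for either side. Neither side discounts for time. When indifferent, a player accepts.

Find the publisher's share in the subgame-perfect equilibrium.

Round 2 (the author proposes): rejection yields 0 for the publisher; the author offers 0 and keeps 400.
Round 1 (the publisher proposes): rejecting gives the author an expected 0.8 × 400 = 320; the publisher offers that and keeps 80.

80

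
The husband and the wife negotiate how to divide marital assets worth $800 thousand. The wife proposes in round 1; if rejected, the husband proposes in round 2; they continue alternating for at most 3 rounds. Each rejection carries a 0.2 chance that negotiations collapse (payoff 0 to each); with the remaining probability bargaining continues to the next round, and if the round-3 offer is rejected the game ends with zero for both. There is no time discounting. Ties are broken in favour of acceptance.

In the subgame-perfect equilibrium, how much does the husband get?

Round 3 (the wife proposes): the husband will accept anything ≥ 0, so the wife offers 0 and keeps 800.
Round 2 (the husband proposes): rejecting gives the wife an expected 0.8 × 800 = 640. The husband offers 640 and keeps 800 − 640 = 160.
Round 1 (the wife proposes): rejecting gives the husband an expected 0.8 × 160 = 128; the wife offers that and keeps 672.

128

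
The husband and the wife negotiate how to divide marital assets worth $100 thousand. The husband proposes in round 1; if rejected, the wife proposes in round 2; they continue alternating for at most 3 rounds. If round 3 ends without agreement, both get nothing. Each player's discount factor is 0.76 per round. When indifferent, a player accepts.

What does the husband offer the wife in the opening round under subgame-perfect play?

Round 3 (the husband proposes): rejection yields 0 for the wife; the husband offers 0 and keeps 100.
Round 2 (the wife proposes): the husband can get 100 next round, worth 0.76 × 100 = 76 now; the wife offers that and keeps 24.
Round 1 (the husband proposes): the wife can get 24 next round, worth 0.76 × 24 = 18.24 now. The husband offers 18.24 and keeps 100 − 18.24 = 81.76.

18.24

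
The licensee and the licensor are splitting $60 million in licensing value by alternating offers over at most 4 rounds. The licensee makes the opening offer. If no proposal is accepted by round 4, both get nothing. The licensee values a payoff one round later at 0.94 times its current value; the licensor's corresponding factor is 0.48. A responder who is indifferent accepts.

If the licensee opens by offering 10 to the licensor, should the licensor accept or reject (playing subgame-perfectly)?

Round 4 (the licensor proposes): the licensee will accept anything ≥ 0, so the licensor offers 0 and keeps 60.
Round 3 (the licensee proposes): the licensor can get 60 next round, worth 0.48 × 60 = 28.8 now; the licensee offers that and keeps 31.2.
Round 2 (the licensor proposes): the licensee can get 31.2 next round, worth 0.94 × 31.2 = 29.328 now. The licensor offers 29.328 and keeps 60 − 29.328 = 30.672.
So by rejecting in round 1, the licensor gets 30.672 next round, worth 0.48 × 30.672 = 14.72256 now.
Offer 10 < 14.72256, so the licensor rejects.

Reject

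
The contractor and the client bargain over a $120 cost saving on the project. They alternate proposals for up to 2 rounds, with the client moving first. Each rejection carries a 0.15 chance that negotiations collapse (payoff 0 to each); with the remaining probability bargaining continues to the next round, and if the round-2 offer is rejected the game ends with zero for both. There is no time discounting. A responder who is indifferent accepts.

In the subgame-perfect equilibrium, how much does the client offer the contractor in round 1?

By backward induction:
Round 2 (the contractor proposes): the client will accept anything ≥ 0, so the contractor offers 0 and keeps 120.
Round 1 (the client proposes): rejecting gives the contractor an expected 0.85 × 120 = 102, so the client offers 102, keeping 18.

102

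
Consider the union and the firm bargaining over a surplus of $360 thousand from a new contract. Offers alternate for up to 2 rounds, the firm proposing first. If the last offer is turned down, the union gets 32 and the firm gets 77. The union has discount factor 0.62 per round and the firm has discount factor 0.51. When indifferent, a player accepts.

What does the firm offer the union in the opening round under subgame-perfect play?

175.46

Round 2 (the union proposes): the firm gets 77 if talks fail, so the union offers 77 and keeps 283.
Round 1 (the firm proposes): the union can get 283 next round, worth 0.62 × 283 = 175.46 now; the firm offers that and keeps 184.54.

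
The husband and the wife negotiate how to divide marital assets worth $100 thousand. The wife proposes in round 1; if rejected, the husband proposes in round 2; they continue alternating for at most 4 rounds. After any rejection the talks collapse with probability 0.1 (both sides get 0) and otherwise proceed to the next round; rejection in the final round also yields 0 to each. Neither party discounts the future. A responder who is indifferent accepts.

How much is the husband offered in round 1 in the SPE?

Round 4 (the husband proposes): the wife will accept anything ≥ 0, so the husband offers 0 and keeps 100.
Round 3 (the wife proposes): rejecting gives the husband an expected 0.9 × 100 = 90, so the wife offers 90, keeping 10.
Round 2 (the husband proposes): rejecting gives the wife an expected 0.9 × 10 = 9. The husband offers 9 and keeps 100 − 9 = 91.
Round 1 (the wife proposes): rejecting gives the husband an expected 0.9 × 91 = 81.9, so the wife offers 81.9, keeping 18.1.

81.9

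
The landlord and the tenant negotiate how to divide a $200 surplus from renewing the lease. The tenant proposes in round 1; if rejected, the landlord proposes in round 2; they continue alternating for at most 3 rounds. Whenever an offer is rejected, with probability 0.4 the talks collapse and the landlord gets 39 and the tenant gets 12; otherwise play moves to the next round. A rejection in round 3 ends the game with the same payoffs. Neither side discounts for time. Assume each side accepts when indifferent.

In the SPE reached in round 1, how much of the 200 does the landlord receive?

Round 3 (the tenant proposes): the landlord gets 39 if talks fail, so the tenant offers 39 and keeps 161.
Round 2 (the landlord proposes): rejecting gives the tenant an expected 0.6 × 161 + 0.4 × 12 = 101.4. The landlord offers 101.4 and keeps 200 − 101.4 = 98.6.
Round 1 (the tenant proposes): rejecting gives the landlord an expected 0.6 × 98.6 + 0.4 × 39 = 74.76, so the tenant offers 74.76, keeping 125.24.

74.76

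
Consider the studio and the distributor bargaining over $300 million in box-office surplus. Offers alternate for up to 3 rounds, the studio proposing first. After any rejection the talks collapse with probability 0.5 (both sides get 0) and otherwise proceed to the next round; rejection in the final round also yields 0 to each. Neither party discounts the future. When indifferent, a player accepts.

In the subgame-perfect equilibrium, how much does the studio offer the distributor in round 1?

By backward induction:
Round 3 (the studio proposes): rejection yields 0 for the distributor; the studio offers 0 and keeps 300.
Round 2 (the distributor proposes): rejecting gives the studio an expected 0.5 × 300 = 150; the distributor offers that and keeps 150.
Round 1 (the studio proposes): rejecting gives the distributor an expected 0.5 × 150 = 75. The studio offers 75 and keeps 300 − 75 = 225.

75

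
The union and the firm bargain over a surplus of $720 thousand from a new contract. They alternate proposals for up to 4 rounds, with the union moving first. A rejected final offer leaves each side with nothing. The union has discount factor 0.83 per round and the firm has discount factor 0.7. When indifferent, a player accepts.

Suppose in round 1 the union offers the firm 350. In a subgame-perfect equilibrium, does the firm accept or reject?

Round 4 (the firm proposes): rejection yields 0 for the union; the firm offers 0 and keeps 720.
Round 3 (the union proposes): the firm can get 720 next round, worth 0.7 × 720 = 504 now. The union offers 504 and keeps 720 − 504 = 216.
Round 2 (the firm proposes): the union can get 216 next round, worth 0.83 × 216 = 179.28 now; the firm offers that and keeps 540.72.
So by rejecting in round 1, the firm gets 540.72 next round, worth 0.7 × 540.72 = 378.504 now.
Offer 350 < 378.504, so the firm rejects.

Reject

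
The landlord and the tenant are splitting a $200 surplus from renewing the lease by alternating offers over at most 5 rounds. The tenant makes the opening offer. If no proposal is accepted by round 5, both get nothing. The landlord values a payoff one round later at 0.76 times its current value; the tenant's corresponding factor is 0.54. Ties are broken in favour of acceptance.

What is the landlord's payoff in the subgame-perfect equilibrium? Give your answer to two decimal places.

98.62

Round 5 (the tenant proposes): the landlord will accept anything ≥ 0, so the tenant offers 0 and keeps 200.
Round 4 (the landlord proposes): the tenant can get 200 next round, worth 0.54 × 200 = 108 now. The landlord offers 108 and keeps 200 − 108 = 92.
Round 3 (the tenant proposes): the landlord can get 92 next round, worth 0.76 × 92 = 69.92 now; the tenant offers that and keeps 130.08.
Round 2 (the landlord proposes): the tenant can get 130.08 next round, worth 0.54 × 130.08 = 70.2432 now; the landlord offers that and keeps 129.7568.
Round 1 (the tenant proposes): the landlord can get 129.7568 next round, worth 0.76 × 129.7568 = 98.615168 now, so the tenant offers 98.615168, keeping 101.384832.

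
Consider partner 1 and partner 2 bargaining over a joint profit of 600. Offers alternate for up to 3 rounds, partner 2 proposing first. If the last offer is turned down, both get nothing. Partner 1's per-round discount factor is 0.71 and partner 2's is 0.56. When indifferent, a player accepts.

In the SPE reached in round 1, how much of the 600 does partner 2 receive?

By backward induction:
Round 3 (partner 2 proposes): rejection yields 0 for partner 1; partner 2 offers 0 and keeps 600.
Round 2 (partner 1 proposes): partner 2 can get 600 next round, worth 0.56 × 600 = 336 now; partner 1 offers that and keeps 264.
Round 1 (partner 2 proposes): partner 1 can get 264 next round, worth 0.71 × 264 = 187.44 now. Partner 2 offers 187.44 and keeps 600 − 187.44 = 412.56.

412.56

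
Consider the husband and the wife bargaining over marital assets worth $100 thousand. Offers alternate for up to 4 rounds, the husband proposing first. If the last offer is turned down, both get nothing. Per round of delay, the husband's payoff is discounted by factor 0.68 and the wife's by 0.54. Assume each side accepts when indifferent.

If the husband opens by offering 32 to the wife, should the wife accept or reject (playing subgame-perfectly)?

Reject

Round 4 (the wife proposes): rejection yields 0 for the husband; the wife offers 0 and keeps 100.
Round 3 (the husband proposes): the wife can get 100 next round, worth 0.54 × 100 = 54 now, so the husband offers 54, keeping 46.
Round 2 (the wife proposes): the husband can get 46 next round, worth 0.68 × 46 = 31.28 now; the wife offers that and keeps 68.72.
So by rejecting in round 1, the wife gets 68.72 next round, worth 0.54 × 68.72 = 37.1088 now.
Offer 32 < 37.1088, so the wife rejects.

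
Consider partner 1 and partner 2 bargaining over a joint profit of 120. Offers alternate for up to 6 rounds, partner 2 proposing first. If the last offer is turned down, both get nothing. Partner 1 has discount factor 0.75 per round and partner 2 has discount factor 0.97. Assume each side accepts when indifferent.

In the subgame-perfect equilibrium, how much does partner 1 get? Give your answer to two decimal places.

Round 6 (partner 1 proposes): partner 2 will accept anything ≥ 0, so partner 1 offers 0 and keeps 120.
Round 5 (partner 2 proposes): partner 1 can get 120 next round, worth 0.75 × 120 = 90 now. Partner 2 offers 90 and keeps 120 − 90 = 30.
Round 4 (partner 1 proposes): partner 2 can get 30 next round, worth 0.97 × 30 = 29.1 now. Partner 1 offers 29.1 and keeps 120 − 29.1 = 90.9.
Round 3 (partner 2 proposes): partner 1 can get 90.9 next round, worth 0.75 × 90.9 = 68.175 now. Partner 2 offers 68.175 and keeps 120 − 68.175 = 51.825.
Round 2 (partner 1 proposes): partner 2 can get 51.825 next round, worth 0.97 × 51.825 = 50.27025 now, so partner 1 offers 50.27025, keeping 69.72975.
Round 1 (partner 2 proposes): partner 1 can get 69.72975 next round, worth 0.75 × 69.72975 = 52.2973125 now; partner 2 offers that and keeps 67.7026875.

52.30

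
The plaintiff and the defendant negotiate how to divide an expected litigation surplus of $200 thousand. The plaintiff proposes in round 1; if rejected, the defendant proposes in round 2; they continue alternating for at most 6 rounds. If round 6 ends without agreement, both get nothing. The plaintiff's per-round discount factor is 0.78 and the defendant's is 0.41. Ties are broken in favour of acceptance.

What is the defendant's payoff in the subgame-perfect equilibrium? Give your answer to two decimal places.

By backward induction:
Round 6 (the defendant proposes): the plaintiff will accept anything ≥ 0, so the defendant offers 0 and keeps 200.
Round 5 (the plaintiff proposes): the defendant can get 200 next round, worth 0.41 × 200 = 82 now, so the plaintiff offers 82, keeping 118.
Round 4 (the defendant proposes): the plaintiff can get 118 next round, worth 0.78 × 118 = 92.04 now, so the defendant offers 92.04, keeping 107.96.
Round 3 (the plaintiff proposes): the defendant can get 107.96 next round, worth 0.41 × 107.96 = 44.2636 now, so the plaintiff offers 44.2636, keeping 155.7364.
Round 2 (the defendant proposes): the plaintiff can get 155.7364 next round, worth 0.78 × 155.7364 = 121.474392 now; the defendant offers that and keeps 78.525608.
Round 1 (the plaintiff proposes): the defendant can get 78.525608 next round, worth 0.41 × 78.525608 = 32.19549928 now. The plaintiff offers 32.19549928 and keeps 200 − 32.19549928 = 167.80450072.

32.20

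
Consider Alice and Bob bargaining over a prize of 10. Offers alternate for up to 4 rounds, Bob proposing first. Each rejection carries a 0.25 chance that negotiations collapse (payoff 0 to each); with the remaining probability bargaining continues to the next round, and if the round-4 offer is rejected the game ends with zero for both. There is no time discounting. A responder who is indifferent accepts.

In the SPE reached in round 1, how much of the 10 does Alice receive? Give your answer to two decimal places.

6.09

Round 4 (Alice proposes): rejection yields 0 for Bob; Alice offers 0 and keeps 10.
Round 3 (Bob proposes): rejecting gives Alice an expected 0.75 × 10 = 7.5. Bob offers 7.5 and keeps 10 − 7.5 = 2.5.
Round 2 (Alice proposes): rejecting gives Bob an expected 0.75 × 2.5 = 1.875. Alice offers 1.875 and keeps 10 − 1.875 = 8.125.
Round 1 (Bob proposes): rejecting gives Alice an expected 0.75 × 8.125 = 6.09375; Bob offers that and keeps 3.90625.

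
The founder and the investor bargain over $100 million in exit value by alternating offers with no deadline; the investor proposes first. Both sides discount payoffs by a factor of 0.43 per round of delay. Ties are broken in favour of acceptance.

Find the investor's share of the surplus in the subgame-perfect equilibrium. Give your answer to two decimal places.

Let x be the investor's share when the investor proposes and y be the founder's share when the founder proposes.
The founder accepts iff offered ≥ 0.43·y, so x = 100 − 0.43y. Symmetrically y = 100 − 0.43x.
Substituting: x = 100 − 0.43(100 − 0.43x), giving x(1 − 0.43·0.43) = 100(1 − 0.43).
So x = 100 × 0.57 / 0.8151 ≈ 69.9301, and the founder receives 100 − x ≈ 30.0699.

69.93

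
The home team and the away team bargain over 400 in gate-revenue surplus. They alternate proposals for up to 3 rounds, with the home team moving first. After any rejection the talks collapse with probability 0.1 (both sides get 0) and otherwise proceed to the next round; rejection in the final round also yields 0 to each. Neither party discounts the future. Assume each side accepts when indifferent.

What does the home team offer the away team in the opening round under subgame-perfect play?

By backward induction:
Round 3 (the home team proposes): the away team will accept anything ≥ 0, so the home team offers 0 and keeps 400.
Round 2 (the away team proposes): rejecting gives the home team an expected 0.9 × 400 = 360, so the away team offers 360, keeping 40.
Round 1 (the home team proposes): rejecting gives the away team an expected 0.9 × 40 = 36. The home team offers 36 and keeps 400 − 36 = 364.

36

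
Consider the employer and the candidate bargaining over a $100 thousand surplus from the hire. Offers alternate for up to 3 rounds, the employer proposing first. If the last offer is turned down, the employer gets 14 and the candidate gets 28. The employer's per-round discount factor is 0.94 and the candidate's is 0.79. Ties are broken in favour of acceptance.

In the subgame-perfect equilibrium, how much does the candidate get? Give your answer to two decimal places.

25.53

Round 3 (the employer proposes): the candidate gets 28 if talks fail, so the employer offers 28 and keeps 72.
Round 2 (the candidate proposes): the employer can get 72 next round, worth 0.94 × 72 = 67.68 now. The candidate offers 67.68 and keeps 100 − 67.68 = 32.32.
Round 1 (the employer proposes): the candidate can get 32.32 next round, worth 0.79 × 32.32 = 25.5328 now, so the employer offers 25.5328, keeping 74.4672.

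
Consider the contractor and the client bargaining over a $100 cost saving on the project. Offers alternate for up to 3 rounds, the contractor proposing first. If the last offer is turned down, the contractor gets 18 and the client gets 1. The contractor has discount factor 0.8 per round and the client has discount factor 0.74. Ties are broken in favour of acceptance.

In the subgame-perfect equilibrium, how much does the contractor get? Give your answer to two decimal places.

Round 3 (the contractor proposes): the client gets 1 if talks fail, so the contractor offers 1 and keeps 99.
Round 2 (the client proposes): the contractor can get 99 next round, worth 0.8 × 99 = 79.2 now. The client offers 79.2 and keeps 100 − 79.2 = 20.8.
Round 1 (the contractor proposes): the client can get 20.8 next round, worth 0.74 × 20.8 = 15.392 now, so the contractor offers 15.392, keeping 84.608.

84.61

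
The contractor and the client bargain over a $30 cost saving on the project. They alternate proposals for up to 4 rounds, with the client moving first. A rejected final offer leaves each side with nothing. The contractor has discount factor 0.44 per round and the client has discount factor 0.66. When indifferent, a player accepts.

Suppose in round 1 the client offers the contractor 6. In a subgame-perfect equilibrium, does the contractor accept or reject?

Work out the contractor's continuation value if the offer is rejected.
Round 4 (the contractor proposes): the client will accept anything ≥ 0, so the contractor offers 0 and keeps 30.
Round 3 (the client proposes): the contractor can get 30 next round, worth 0.44 × 30 = 13.2 now. The client offers 13.2 and keeps 30 − 13.2 = 16.8.
Round 2 (the contractor proposes): the client can get 16.8 next round, worth 0.66 × 16.8 = 11.088 now; the contractor offers that and keeps 18.912.
So by rejecting in round 1, the contractor gets 18.912 next round, worth 0.44 × 18.912 = 8.32128 now.
Offer 6 < 8.32128, so the contractor rejects.

Reject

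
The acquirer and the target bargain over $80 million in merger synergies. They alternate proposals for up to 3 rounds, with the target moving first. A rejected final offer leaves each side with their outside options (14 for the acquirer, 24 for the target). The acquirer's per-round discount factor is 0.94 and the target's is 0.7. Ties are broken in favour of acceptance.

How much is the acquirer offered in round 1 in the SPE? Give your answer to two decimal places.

31.77

Work backward from the last round.
Round 3 (the target proposes): the acquirer gets 14 if talks fail, so the target offers 14 and keeps 66.
Round 2 (the acquirer proposes): the target can get 66 next round, worth 0.7 × 66 = 46.2 now; the acquirer offers that and keeps 33.8.
Round 1 (the target proposes): the acquirer can get 33.8 next round, worth 0.94 × 33.8 = 31.772 now. The target offers 31.772 and keeps 80 − 31.772 = 48.228.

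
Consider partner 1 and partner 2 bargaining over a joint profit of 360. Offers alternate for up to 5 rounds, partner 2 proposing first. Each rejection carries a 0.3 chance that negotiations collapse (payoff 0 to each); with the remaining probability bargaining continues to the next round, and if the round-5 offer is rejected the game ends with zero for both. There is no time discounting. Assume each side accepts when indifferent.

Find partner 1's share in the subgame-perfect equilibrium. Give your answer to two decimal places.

112.64

Round 5 (partner 2 proposes): partner 1 will accept anything ≥ 0, so partner 2 offers 0 and keeps 360.
Round 4 (partner 1 proposes): rejecting gives partner 2 an expected 0.7 × 360 = 252; partner 1 offers that and keeps 108.
Round 3 (partner 2 proposes): rejecting gives partner 1 an expected 0.7 × 108 = 75.6, so partner 2 offers 75.6, keeping 284.4.
Round 2 (partner 1 proposes): rejecting gives partner 2 an expected 0.7 × 284.4 = 199.08; partner 1 offers that and keeps 160.92.
Round 1 (partner 2 proposes): rejecting gives partner 1 an expected 0.7 × 160.92 = 112.644. Partner 2 offers 112.644 and keeps 360 − 112.644 = 247.356.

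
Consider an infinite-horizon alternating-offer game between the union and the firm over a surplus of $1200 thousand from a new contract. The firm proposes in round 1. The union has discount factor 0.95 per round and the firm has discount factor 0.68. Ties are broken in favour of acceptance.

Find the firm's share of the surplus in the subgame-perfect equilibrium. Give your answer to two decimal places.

Let x be the firm's share when the firm proposes and y be the union's share when the union proposes.
The union accepts iff offered ≥ 0.95·y, so x = 1200 − 0.95y. Symmetrically y = 1200 − 0.68x.
Substituting: x = 1200 − 0.95(1200 − 0.68x), giving x(1 − 0.68·0.95) = 1200(1 − 0.95).
So x = 1200 × 0.05 / 0.354 ≈ 169.4915, and the union receives 1200 − x ≈ 1030.5085.

169.49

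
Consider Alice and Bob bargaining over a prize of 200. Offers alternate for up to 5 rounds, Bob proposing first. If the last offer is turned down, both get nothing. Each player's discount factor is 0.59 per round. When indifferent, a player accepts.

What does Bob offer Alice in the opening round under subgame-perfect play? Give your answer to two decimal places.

Round 5 (Bob proposes): Alice will accept anything ≥ 0, so Bob offers 0 and keeps 200.
Round 4 (Alice proposes): Bob can get 200 next round, worth 0.59 × 200 = 118 now, so Alice offers 118, keeping 82.
Round 3 (Bob proposes): Alice can get 82 next round, worth 0.59 × 82 = 48.38 now, so Bob offers 48.38, keeping 151.62.
Round 2 (Alice proposes): Bob can get 151.62 next round, worth 0.59 × 151.62 = 89.4558 now. Alice offers 89.4558 and keeps 200 − 89.4558 = 110.5442.
Round 1 (Bob proposes): Alice can get 110.5442 next round, worth 0.59 × 110.5442 = 65.221078 now. Bob offers 65.221078 and keeps 200 − 65.221078 = 134.778922.

65.22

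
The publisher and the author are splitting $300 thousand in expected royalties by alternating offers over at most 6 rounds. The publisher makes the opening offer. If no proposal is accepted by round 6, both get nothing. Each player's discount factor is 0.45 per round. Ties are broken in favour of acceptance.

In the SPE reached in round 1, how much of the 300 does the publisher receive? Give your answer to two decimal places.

205.18

Solve by backward induction from round 6.
Round 6 (the author proposes): the publisher will accept anything ≥ 0, so the author offers 0 and keeps 300.
Round 5 (the publisher proposes): the author can get 300 next round, worth 0.45 × 300 = 135 now; the publisher offers that and keeps 165.
Round 4 (the author proposes): the publisher can get 165 next round, worth 0.45 × 165 = 74.25 now, so the author offers 74.25, keeping 225.75.
Round 3 (the publisher proposes): the author can get 225.75 next round, worth 0.45 × 225.75 = 101.5875 now, so the publisher offers 101.5875, keeping 198.4125.
Round 2 (the author proposes): the publisher can get 198.4125 next round, worth 0.45 × 198.4125 = 89.285625 now; the author offers that and keeps 210.714375.
Round 1 (the publisher proposes): the author can get 210.714375 next round, worth 0.45 × 210.714375 = 94.82146875 now, so the publisher offers 94.82146875, keeping 205.17853125.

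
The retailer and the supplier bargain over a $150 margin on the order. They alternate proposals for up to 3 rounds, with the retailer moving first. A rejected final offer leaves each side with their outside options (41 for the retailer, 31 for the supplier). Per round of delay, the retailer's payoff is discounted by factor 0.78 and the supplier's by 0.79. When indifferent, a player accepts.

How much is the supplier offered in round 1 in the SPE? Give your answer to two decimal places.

45.17

Round 3 (the retailer proposes): the supplier gets 31 if talks fail, so the retailer offers 31 and keeps 119.
Round 2 (the supplier proposes): the retailer can get 119 next round, worth 0.78 × 119 = 92.82 now; the supplier offers that and keeps 57.18.
Round 1 (the retailer proposes): the supplier can get 57.18 next round, worth 0.79 × 57.18 = 45.1722 now. The retailer offers 45.1722 and keeps 150 − 45.1722 = 104.8278.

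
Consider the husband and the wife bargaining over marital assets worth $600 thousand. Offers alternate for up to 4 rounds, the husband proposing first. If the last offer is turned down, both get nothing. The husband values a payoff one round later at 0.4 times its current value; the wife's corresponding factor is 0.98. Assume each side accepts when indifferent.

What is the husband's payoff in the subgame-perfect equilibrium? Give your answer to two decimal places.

16.70

Solve by backward induction from round 4.
Round 4 (the wife proposes): the husband will accept anything ≥ 0, so the wife offers 0 and keeps 600.
Round 3 (the husband proposes): the wife can get 600 next round, worth 0.98 × 600 = 588 now. The husband offers 588 and keeps 600 − 588 = 12.
Round 2 (the wife proposes): the husband can get 12 next round, worth 0.4 × 12 = 4.8 now, so the wife offers 4.8, keeping 595.2.
Round 1 (the husband proposes): the wife can get 595.2 next round, worth 0.98 × 595.2 = 583.296 now, so the husband offers 583.296, keeping 16.704.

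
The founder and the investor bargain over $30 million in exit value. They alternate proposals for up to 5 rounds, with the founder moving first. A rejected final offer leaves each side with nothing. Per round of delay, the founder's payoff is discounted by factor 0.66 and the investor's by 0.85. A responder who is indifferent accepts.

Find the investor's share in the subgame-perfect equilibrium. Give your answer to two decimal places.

13.53

Round 5 (the founder proposes): rejection yields 0 for the investor; the founder offers 0 and keeps 30.
Round 4 (the investor proposes): the founder can get 30 next round, worth 0.66 × 30 = 19.8 now; the investor offers that and keeps 10.2.
Round 3 (the founder proposes): the investor can get 10.2 next round, worth 0.85 × 10.2 = 8.67 now, so the founder offers 8.67, keeping 21.33.
Round 2 (the investor proposes): the founder can get 21.33 next round, worth 0.66 × 21.33 = 14.0778 now; the investor offers that and keeps 15.9222.
Round 1 (the founder proposes): the investor can get 15.9222 next round, worth 0.85 × 15.9222 = 13.53387 now. The founder offers 13.53387 and keeps 30 − 13.53387 = 16.46613.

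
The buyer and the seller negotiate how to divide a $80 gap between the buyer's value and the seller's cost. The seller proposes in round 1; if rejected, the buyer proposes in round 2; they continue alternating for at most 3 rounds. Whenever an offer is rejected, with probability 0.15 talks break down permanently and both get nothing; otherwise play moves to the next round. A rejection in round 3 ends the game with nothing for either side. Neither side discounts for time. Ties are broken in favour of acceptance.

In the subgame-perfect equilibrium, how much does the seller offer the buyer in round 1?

10.2

Round 3 (the seller proposes): rejection yields 0 for the buyer; the seller offers 0 and keeps 80.
Round 2 (the buyer proposes): rejecting gives the seller an expected 0.85 × 80 = 68, so the buyer offers 68, keeping 12.
Round 1 (the seller proposes): rejecting gives the buyer an expected 0.85 × 12 = 10.2, so the seller offers 10.2, keeping 69.8.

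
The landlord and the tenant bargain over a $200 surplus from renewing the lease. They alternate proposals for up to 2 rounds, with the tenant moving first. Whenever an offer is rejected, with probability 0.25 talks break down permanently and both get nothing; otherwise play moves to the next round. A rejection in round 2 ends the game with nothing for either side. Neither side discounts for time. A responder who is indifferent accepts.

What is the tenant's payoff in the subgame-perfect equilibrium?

By backward induction:
Round 2 (the landlord proposes): the tenant will accept anything ≥ 0, so the landlord offers 0 and keeps 200.
Round 1 (the tenant proposes): rejecting gives the landlord an expected 0.75 × 200 = 150; the tenant offers that and keeps 50.

50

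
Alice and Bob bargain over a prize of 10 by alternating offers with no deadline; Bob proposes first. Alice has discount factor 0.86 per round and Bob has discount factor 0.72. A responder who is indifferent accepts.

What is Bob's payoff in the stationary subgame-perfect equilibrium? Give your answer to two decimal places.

3.68

Let x be Bob's share when Bob proposes and y be Alice's share when Alice proposes.
Alice accepts iff offered ≥ 0.86·y, so x = 10 − 0.86y. Symmetrically y = 10 − 0.72x.
Substituting: x = 10 − 0.86(10 − 0.72x), giving x(1 − 0.72·0.86) = 10(1 − 0.86).
So x = 10 × 0.14 / 0.3808 ≈ 3.6765, and Alice receives 10 − x ≈ 6.3235.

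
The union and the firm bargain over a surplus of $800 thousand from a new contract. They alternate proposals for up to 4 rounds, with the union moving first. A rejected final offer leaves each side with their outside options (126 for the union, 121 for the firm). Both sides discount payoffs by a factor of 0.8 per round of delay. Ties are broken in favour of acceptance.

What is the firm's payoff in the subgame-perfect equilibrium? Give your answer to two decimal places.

473.09

Round 4 (the firm proposes): the union gets 126 if talks fail, so the firm offers 126 and keeps 674.
Round 3 (the union proposes): the firm can get 674 next round, worth 0.8 × 674 = 539.2 now; the union offers that and keeps 260.8.
Round 2 (the firm proposes): the union can get 260.8 next round, worth 0.8 × 260.8 = 208.64 now. The firm offers 208.64 and keeps 800 − 208.64 = 591.36.
Round 1 (the union proposes): the firm can get 591.36 next round, worth 0.8 × 591.36 = 473.088 now, so the union offers 473.088, keeping 326.912.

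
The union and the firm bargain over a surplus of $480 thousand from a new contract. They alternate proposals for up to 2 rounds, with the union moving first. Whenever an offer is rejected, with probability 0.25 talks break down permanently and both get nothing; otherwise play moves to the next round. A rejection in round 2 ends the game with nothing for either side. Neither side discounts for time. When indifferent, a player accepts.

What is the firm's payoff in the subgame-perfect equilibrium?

360

Round 2 (the firm proposes): rejection yields 0 for the union; the firm offers 0 and keeps 480.
Round 1 (the union proposes): rejecting gives the firm an expected 0.75 × 480 = 360. The union offers 360 and keeps 480 − 360 = 120.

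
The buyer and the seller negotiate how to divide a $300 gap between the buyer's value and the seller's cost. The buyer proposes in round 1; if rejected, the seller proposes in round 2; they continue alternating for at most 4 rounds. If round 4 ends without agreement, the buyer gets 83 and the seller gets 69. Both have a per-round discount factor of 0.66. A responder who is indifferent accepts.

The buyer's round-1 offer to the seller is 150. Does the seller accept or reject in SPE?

Round 4 (the seller proposes): the buyer gets 83 if talks fail, so the seller offers 83 and keeps 217.
Round 3 (the buyer proposes): the seller can get 217 next round, worth 0.66 × 217 = 143.22 now; the buyer offers that and keeps 156.78.
Round 2 (the seller proposes): the buyer can get 156.78 next round, worth 0.66 × 156.78 = 103.4748 now, so the seller offers 103.4748, keeping 196.5252.
So by rejecting in round 1, the seller gets 196.5252 next round, worth 0.66 × 196.5252 = 129.706632 now.
Offer 150 ≥ 129.706632, so the seller accepts.

Accept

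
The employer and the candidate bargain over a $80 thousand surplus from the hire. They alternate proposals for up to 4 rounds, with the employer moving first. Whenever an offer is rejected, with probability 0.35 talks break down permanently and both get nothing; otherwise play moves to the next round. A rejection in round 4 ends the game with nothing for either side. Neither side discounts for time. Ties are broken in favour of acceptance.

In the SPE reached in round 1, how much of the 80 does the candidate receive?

40.17

Round 4 (the candidate proposes): rejection yields 0 for the employer; the candidate offers 0 and keeps 80.
Round 3 (the employer proposes): rejecting gives the candidate an expected 0.65 × 80 = 52, so the employer offers 52, keeping 28.
Round 2 (the candidate proposes): rejecting gives the employer an expected 0.65 × 28 = 18.2. The candidate offers 18.2 and keeps 80 − 18.2 = 61.8.
Round 1 (the employer proposes): rejecting gives the candidate an expected 0.65 × 61.8 = 40.17; the employer offers that and keeps 39.83.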